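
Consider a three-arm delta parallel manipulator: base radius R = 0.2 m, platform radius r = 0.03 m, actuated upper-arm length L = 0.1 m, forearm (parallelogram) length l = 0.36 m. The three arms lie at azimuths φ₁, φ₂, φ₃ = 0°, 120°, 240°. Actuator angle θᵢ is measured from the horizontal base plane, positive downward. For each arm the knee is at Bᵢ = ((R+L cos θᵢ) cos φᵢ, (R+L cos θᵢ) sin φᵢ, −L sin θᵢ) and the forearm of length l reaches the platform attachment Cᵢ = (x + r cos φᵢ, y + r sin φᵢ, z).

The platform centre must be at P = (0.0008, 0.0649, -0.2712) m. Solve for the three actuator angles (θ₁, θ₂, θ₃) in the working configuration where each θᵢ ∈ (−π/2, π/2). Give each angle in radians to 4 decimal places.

θ₁ = 0.3497, θ₂ = -0.1746, θ₃ = 0.7854

arm 1 (φ=0.0°): x'=0.0008, y'=0.0649
  A=0.1692, B=-0.2712, C=(l²−L²−A²−y'²−z²)/(2L)=0.0660
  θ1 = atan2(B,A) + arccos(C/0.3197) = 0.3497
φ2=120.0° → target in arm frame (0.0558, -0.0331)
  A=0.1142, B=-0.2712, C=(l²−L²−A²−y'²−z²)/(2L)=0.1596
  θ2 = atan2(B,A) + arccos(C/0.2943) = -0.1746
rotate P by −φ3: (-0.0566, -0.0318, -0.2712)
  e−x'=0.2266;  (l²−L²−(e−x')²−y'²−z²)/2L = -0.0315
  √(A²+B²)=0.3534;  θ3 = -0.8747+1.6602 ≈ 0.7854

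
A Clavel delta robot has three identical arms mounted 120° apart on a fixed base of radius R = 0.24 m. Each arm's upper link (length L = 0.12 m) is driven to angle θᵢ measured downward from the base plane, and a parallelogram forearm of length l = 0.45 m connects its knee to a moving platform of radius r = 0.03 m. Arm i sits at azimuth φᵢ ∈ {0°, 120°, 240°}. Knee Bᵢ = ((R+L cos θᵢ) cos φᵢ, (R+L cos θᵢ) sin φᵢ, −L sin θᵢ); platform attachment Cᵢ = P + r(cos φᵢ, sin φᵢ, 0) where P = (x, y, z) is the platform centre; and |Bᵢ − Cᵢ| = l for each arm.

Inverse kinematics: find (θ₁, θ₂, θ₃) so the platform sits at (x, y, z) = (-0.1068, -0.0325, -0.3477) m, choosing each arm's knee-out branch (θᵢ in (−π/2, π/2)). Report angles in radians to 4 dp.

θ₁ = 1.0468, θ₂ = 0.2616, θ₃ = -0.1751

φ1=0.0° → target in arm frame (-0.1068, -0.0325)
  e−x'=0.3168;  (l²−L²−(e−x')²−y'²−z²)/2L = -0.1426
  γ=atan2(-0.3477,0.3168)=-0.8319;  ψ=arccos(-0.3031)=1.8787;  θ1=γ+ψ≈1.0468
rotate P by −φ2: (0.0253, 0.1087, -0.3477)
  e−x'=0.1847;  (l²−L²−(e−x')²−y'²−z²)/2L = 0.0885
  θ2 = atan2(B,A) + arccos(C/0.3937) = 0.2616
rotate P by −φ3: (0.0815, -0.0762, -0.3477)
  A=0.1285, B=-0.3477, C=(l²−L²−A²−y'²−z²)/(2L)=0.1870
  θ3 = atan2(B,A) + arccos(C/0.3707) = -0.1751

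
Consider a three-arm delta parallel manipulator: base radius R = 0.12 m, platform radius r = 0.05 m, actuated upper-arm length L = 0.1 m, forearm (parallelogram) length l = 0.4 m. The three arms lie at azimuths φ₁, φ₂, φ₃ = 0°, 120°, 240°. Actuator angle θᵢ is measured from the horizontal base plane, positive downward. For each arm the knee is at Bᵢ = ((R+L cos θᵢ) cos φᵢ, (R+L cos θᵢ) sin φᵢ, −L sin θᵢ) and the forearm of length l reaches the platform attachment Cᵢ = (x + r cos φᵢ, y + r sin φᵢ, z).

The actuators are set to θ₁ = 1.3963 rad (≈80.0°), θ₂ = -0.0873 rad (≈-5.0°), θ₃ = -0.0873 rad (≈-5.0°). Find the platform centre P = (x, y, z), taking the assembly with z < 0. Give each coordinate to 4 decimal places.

arm 1 at φ=0.0°: (R−r)+L cos θ1 = 0.0874;  centre 1 = (0.0874, 0.0000, -0.0985)
φ2=120.0°: virtual centre (-0.0848, 0.1469, 0.0087), radius l
φ3=240.0°: virtual centre (-0.0848, -0.1469, 0.0087), radius l
|centre ₂|²−|centre ₁|² = 0.0115;  |centre ₃|²−|centre ₁|² = 0.0115
plane₁₂: -0.3443x+0.2938y+0.2144z = 0.0115
Cramer: x(z) = -0.0334+0.6226z;  y(z) = 0.0000-0.0000z
quadratic in z: (1.3877)z²+(0.0465)z+(-0.1357)=0, √Δ=0.8692 → z ∈ {-0.3299, 0.2964}; z = -0.3299 (taking z<0)
x = -0.2389, y = 0.0000

(-0.2389, 0.0000, -0.3299)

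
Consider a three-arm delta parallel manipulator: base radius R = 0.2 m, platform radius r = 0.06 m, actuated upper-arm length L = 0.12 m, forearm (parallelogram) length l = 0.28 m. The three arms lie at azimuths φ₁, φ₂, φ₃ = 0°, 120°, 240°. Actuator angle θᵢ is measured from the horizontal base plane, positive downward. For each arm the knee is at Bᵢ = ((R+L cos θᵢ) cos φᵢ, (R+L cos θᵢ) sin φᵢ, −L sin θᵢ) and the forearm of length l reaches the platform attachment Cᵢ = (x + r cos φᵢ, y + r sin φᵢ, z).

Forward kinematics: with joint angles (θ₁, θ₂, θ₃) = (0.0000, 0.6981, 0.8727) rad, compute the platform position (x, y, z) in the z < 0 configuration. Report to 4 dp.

(0.0573, 0.0137, -0.1927)

centre 1 = (0.2600·cos0.0°, 0.2600·sin0.0°, 0.0000) = (0.2600, 0.0000, 0.0000)
centre 2 = (0.2319·cos120.0°, 0.2319·sin120.0°, -0.0771) = (-0.1160, 0.2009, -0.0771)
centre 3 = (0.2171·cos240.0°, 0.2171·sin240.0°, -0.0919) = (-0.1086, -0.1880, -0.0919)
subtract pairs → two planes through P
linear system: -0.7519x+0.4017y = -0.0079−-0.1543z; -0.7371x+-0.3761y = -0.0120−-0.1839z
Cramer: x(z) = 0.0134-0.2278z;  y(z) = 0.0056-0.0424z
quadratic in z: (1.0537)z²+(0.1119)z+(-0.0176)=0, √Δ=0.2943 → z ∈ {-0.1927, 0.0866}; z = -0.1927 (taking z<0)
x = 0.0573, y = 0.0137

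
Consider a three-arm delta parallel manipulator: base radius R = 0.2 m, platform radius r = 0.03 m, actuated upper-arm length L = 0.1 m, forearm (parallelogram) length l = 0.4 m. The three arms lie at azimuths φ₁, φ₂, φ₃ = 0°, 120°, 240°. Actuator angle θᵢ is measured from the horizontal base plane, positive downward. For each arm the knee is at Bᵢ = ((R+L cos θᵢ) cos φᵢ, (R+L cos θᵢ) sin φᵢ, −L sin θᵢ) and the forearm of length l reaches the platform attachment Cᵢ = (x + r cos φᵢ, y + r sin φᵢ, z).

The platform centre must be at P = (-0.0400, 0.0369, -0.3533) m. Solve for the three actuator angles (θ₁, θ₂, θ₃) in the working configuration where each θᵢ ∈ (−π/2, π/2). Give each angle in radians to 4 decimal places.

rotate P by −φ1: (-0.0400, 0.0369, -0.3533)
  e−x'=0.2100;  (l²−L²−(e−x')²−y'²−z²)/2L = -0.1014
  θ1 = atan2(B,A) + arccos(C/0.4110) = 0.7856
rotate P by −φ2: (0.0520, 0.0162, -0.3533)
  A cos θ + B sin θ = C:  0.1180·cos θ + -0.3533·sin θ = 0.0549
  √(A²+B²)=0.3725;  θ2 = -1.2483+1.4228 ≈ 0.1745
rotate P by −φ3: (-0.0120, -0.0531, -0.3533)
  A cos θ + B sin θ = C:  0.1820·cos θ + -0.3533·sin θ = -0.0537
  √(A²+B²)=0.3974;  θ3 = -1.0952+1.7064 ≈ 0.6112

θ₁ = 0.7856, θ₂ = 0.1745, θ₃ = 0.6112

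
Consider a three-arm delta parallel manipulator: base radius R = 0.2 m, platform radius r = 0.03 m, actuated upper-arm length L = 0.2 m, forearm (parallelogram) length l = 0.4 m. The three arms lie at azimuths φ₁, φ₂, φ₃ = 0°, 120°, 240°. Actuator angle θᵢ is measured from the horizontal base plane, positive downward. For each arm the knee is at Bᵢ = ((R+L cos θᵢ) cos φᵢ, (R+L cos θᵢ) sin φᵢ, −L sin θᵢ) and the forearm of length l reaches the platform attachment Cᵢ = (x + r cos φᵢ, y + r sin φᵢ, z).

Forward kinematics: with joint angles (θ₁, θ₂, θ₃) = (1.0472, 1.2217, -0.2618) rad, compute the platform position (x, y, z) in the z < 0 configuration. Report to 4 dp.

arm 1 at φ=0.0°: (R−r)+L cos θ1 = 0.2700;  centre 1 = (0.2700, 0.0000, -0.1732)
centre 2 = (0.2384·cos120.0°, 0.2384·sin120.0°, -0.1879) = (-0.1192, 0.2065, -0.1879)
centre 3 = (0.3632·cos240.0°, 0.3632·sin240.0°, 0.0518) = (-0.1816, -0.3145, 0.0518)
subtract pairs → two planes through P
[-0.7784 0.4129 -0.0295]·P = -0.0107;  [-0.9032 -0.6291 0.4499]·P = 0.0317
Cramer: x(z) = -0.0073+0.1939z;  y(z) = -0.0398+0.4369z
into |P−centre ₁|² = l²: 1.2284z² + 0.2041z + -0.0515 = 0;  Δ = 0.2947;  z = -0.3040 or 0.1379 → z<0 root = -0.3040
x = -0.0663, y = -0.1726

(-0.0663, -0.1726, -0.3040)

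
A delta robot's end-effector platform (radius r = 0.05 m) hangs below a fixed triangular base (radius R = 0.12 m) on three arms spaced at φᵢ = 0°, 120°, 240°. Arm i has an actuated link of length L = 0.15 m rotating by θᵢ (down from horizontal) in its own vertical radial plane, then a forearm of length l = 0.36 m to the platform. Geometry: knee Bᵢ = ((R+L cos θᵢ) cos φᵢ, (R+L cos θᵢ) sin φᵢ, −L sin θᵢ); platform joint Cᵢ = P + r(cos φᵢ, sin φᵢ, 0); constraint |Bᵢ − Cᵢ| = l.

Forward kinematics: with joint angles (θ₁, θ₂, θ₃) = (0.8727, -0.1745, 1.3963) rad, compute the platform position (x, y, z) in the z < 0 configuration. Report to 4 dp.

φ1=0.0°: virtual centre (0.1664, 0.0000, -0.1149), radius l
O2 = (0.2177·cos120.0°, 0.2177·sin120.0°, 0.0260) = (-0.1089, 0.1886, 0.0260)
O3 = (0.0960·cos240.0°, 0.0960·sin240.0°, -0.1477) = (-0.0480, -0.0832, -0.1477)
subtract pairs → two planes through P
plane₁₂: -0.5506x+0.3771y+0.2819z = 0.0072
Cramer: x(z) = 0.0099+0.0874z;  y(z) = 0.0336-0.6199z
quadratic in z: (1.3919)z²+(0.1608)z+(-0.0908)=0, √Δ=0.7289 → z ∈ {-0.3196, 0.2041}; z = -0.3196 (taking z<0)
x = -0.0180, y = 0.2317

(-0.0180, 0.2317, -0.3196)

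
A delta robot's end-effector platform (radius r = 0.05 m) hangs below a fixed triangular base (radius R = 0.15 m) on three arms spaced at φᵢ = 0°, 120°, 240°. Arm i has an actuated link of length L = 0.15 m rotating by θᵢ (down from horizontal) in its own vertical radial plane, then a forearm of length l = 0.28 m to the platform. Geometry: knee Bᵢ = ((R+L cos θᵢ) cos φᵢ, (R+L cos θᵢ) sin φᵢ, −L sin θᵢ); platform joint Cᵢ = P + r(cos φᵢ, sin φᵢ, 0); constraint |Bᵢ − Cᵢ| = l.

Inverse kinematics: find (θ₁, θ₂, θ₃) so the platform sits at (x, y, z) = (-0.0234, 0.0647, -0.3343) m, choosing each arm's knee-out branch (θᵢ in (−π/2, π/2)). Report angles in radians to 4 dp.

arm 1 (φ=0.0°): x'=-0.0234, y'=0.0647
  A cos θ + B sin θ = C:  0.1234·cos θ + -0.3343·sin θ = -0.2509
  θ1 = atan2(B,A) + arccos(C/0.3563) = 1.1348
arm 2 (φ=120.0°): x'=0.0677, y'=-0.0121
  e−x'=0.0323;  (l²−L²−(e−x')²−y'²−z²)/2L = -0.1901
  γ=atan2(-0.3343,0.0323)=-1.4746;  ψ=arccos(-0.5662)=2.1726;  θ2=γ+ψ≈0.6981
arm 3 (φ=240.0°): x'=-0.0443, y'=-0.0526
  A=0.1443, B=-0.3343, C=(l²−L²−A²−y'²−z²)/(2L)=-0.2649
  √(A²+B²)=0.3641;  θ3 = -1.1632+2.3853 ≈ 1.2221

θ₁ = 1.1348, θ₂ = 0.6981, θ₃ = 1.2221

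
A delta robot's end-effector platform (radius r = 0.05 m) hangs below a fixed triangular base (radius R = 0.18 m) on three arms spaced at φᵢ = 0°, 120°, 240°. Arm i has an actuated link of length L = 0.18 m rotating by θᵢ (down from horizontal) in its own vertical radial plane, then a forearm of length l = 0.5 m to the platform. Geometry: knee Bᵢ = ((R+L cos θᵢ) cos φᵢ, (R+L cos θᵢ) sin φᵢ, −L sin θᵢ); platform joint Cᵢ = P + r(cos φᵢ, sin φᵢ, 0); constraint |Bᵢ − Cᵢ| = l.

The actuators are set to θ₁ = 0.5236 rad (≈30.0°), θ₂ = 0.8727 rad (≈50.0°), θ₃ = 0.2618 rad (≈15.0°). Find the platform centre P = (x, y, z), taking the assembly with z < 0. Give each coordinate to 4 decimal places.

(0.0126, -0.1114, -0.4937)

arm 1 at φ=0.0°: ρ1 = 0.2859;  centre 1 = (0.2859, 0.0000, -0.0900)
arm 2 at φ=120.0°: ρ2 = 0.2457;  centre 2 = (-0.1228, 0.2128, -0.1379)
arm 3 at φ=240.0°: ρ3 = 0.3039;  centre 3 = (-0.1519, -0.2632, -0.0466)
|centre ₂|²−|centre ₁|² = -0.0104;  |centre ₃|²−|centre ₁|² = 0.0047
plane₁₂: -0.8175x+0.4256y+-0.0958z = -0.0104
det = 0.8029;  x = 0.0044+-0.0168z,  y = -0.0162+0.1929z
quadratic in z: (1.0375)z²+(0.1832)z+(-0.1624)=0, √Δ=0.8411 → z ∈ {-0.4937, 0.3171}; z = -0.4937 (taking z<0)
x = 0.0126, y = -0.1114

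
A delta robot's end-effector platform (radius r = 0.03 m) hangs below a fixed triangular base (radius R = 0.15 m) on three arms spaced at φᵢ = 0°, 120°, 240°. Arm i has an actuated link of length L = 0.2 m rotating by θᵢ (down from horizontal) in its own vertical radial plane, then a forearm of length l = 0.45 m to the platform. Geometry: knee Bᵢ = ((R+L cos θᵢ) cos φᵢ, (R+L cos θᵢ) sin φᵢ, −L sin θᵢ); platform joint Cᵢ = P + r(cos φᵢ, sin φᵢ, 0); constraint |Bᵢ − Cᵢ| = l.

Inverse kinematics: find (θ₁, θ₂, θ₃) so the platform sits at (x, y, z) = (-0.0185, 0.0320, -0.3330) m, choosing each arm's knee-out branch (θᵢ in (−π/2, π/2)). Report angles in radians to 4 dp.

θ₁ = 0.1747, θ₂ = -0.0874, θ₃ = 0.1745

rotate P by −φ1: (-0.0185, 0.0320, -0.3330)
  A=0.1385, B=-0.3330, C=(l²−L²−A²−y'²−z²)/(2L)=0.0785
  γ=atan2(-0.3330,0.1385)=-1.1766;  ψ=arccos(0.2177)=1.3513;  θ1=γ+ψ≈0.1747
φ2=120.0° → target in arm frame (0.0370, 0.0000)
  e−x'=0.0830;  (l²−L²−(e−x')²−y'²−z²)/2L = 0.1118
  γ=atan2(-0.3330,0.0830)=-1.3264;  ψ=arccos(0.3257)=1.2390;  θ2=γ+ψ≈-0.0874
rotate P by −φ3: (-0.0185, -0.0320, -0.3330)
  A cos θ + B sin θ = C:  0.1385·cos θ + -0.3330·sin θ = 0.0785
  γ=atan2(-0.3330,0.1385)=-1.1767;  ψ=arccos(0.2178)=1.3513;  θ3=γ+ψ≈0.1745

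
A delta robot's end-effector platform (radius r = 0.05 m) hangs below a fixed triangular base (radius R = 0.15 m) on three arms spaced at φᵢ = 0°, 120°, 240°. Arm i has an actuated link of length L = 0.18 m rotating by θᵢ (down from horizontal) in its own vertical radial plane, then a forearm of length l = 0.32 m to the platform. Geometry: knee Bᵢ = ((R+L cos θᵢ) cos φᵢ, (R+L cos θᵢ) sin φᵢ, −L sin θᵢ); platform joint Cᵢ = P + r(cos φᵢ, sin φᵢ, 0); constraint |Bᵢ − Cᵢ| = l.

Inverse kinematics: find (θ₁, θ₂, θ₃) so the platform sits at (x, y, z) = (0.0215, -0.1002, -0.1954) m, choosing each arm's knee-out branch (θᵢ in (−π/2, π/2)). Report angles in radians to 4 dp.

θ₁ = 0.1745, θ₂ = 0.8728, θ₃ = -0.2615

arm 1 (φ=0.0°): x'=0.0215, y'=-0.1002
  A cos θ + B sin θ = C:  0.0785·cos θ + -0.1954·sin θ = 0.0434
  γ=atan2(-0.1954,0.0785)=-1.1888;  ψ=arccos(0.2060)=1.3633;  θ1=γ+ψ≈0.1745
arm 2 (φ=120.0°): x'=-0.0975, y'=0.0315
  A cos θ + B sin θ = C:  0.1975·cos θ + -0.1954·sin θ = -0.0227
  √(A²+B²)=0.2778;  θ2 = -0.7800+1.6528 ≈ 0.8728
arm 3 (φ=240.0°): x'=0.0760, y'=0.0687
  A=0.0240, B=-0.1954, C=(l²−L²−A²−y'²−z²)/(2L)=0.0737
  γ=atan2(-0.1954,0.0240)=-1.4487;  ψ=arccos(0.3742)=1.1872;  θ3=γ+ψ≈-0.2615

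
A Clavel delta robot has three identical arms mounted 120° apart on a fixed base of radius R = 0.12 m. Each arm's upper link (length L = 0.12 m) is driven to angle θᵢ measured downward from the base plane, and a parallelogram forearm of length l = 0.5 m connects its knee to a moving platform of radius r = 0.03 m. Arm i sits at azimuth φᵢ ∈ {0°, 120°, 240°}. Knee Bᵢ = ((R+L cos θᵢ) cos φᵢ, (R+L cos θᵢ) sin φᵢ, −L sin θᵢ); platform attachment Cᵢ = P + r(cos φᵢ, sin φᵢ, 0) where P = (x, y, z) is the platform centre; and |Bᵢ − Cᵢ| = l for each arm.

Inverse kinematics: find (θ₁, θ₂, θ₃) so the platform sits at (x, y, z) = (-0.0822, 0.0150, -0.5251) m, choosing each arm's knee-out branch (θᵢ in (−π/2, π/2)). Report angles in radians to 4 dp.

rotate P by −φ1: (-0.0822, 0.0150, -0.5251)
  A cos θ + B sin θ = C:  0.1722·cos θ + -0.5251·sin θ = -0.2917
  γ=atan2(-0.5251,0.1722)=-1.2539;  ψ=arccos(-0.5279)=2.1269;  θ1=γ+ψ≈0.8730
φ2=120.0° → target in arm frame (0.0541, 0.0637)
  e−x'=0.0359;  (l²−L²−(e−x')²−y'²−z²)/2L = -0.1895
  γ=atan2(-0.5251,0.0359)=-1.5025;  ψ=arccos(-0.3600)=1.9391;  θ2=γ+ψ≈0.4366
φ3=240.0° → target in arm frame (0.0281, -0.0787)
  e−x'=0.0619;  (l²−L²−(e−x')²−y'²−z²)/2L = -0.2090
  θ3 = atan2(B,A) + arccos(C/0.5287) = 0.5236

θ₁ = 0.8730, θ₂ = 0.4366, θ₃ = 0.5236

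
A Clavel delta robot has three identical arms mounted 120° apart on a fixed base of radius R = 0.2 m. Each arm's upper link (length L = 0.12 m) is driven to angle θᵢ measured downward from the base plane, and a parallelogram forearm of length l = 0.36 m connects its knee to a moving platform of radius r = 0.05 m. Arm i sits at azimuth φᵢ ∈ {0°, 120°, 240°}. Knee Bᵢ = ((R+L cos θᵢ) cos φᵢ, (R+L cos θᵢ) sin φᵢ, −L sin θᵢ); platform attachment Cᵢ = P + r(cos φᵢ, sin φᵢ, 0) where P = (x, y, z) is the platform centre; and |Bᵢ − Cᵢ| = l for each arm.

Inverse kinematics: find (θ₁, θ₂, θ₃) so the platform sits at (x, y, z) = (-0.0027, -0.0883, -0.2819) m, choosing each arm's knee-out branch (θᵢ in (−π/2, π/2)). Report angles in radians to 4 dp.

φ1=0.0° → target in arm frame (-0.0027, -0.0883)
  A cos θ + B sin θ = C:  0.1527·cos θ + -0.2819·sin θ = 0.0192
  θ1 = atan2(B,A) + arccos(C/0.3206) = 0.4364
arm 2 (φ=120.0°): x'=-0.0751, y'=0.0465
  e−x'=0.2251;  (l²−L²−(e−x')²−y'²−z²)/2L = -0.0713
  √(A²+B²)=0.3608;  θ2 = -0.8969+1.7697 ≈ 0.8728
arm 3 (φ=240.0°): x'=0.0778, y'=0.0418
  A=0.0722, B=-0.2819, C=(l²−L²−A²−y'²−z²)/(2L)=0.1199
  γ=atan2(-0.2819,0.0722)=-1.3201;  ψ=arccos(0.4120)=1.1461;  θ3=γ+ψ≈-0.1740

θ₁ = 0.4364, θ₂ = 0.8728, θ₃ = -0.1740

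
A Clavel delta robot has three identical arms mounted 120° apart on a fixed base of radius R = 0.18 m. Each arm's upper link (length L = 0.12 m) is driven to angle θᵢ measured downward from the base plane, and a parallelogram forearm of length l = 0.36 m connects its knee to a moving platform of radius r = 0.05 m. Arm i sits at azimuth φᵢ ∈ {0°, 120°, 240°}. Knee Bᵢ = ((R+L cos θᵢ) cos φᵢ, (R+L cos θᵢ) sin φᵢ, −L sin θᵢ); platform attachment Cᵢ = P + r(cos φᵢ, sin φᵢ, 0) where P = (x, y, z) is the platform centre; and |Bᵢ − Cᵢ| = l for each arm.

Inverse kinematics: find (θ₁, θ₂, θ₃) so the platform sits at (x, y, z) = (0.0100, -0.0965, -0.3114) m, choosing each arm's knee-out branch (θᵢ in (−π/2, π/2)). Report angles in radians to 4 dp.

θ₁ = 0.4363, θ₂ = 0.9597, θ₃ = 0.0000

φ1=0.0° → target in arm frame (0.0100, -0.0965)
  A cos θ + B sin θ = C:  0.1200·cos θ + -0.3114·sin θ = -0.0228
  √(A²+B²)=0.3337;  θ1 = -1.2030+1.6393 ≈ 0.4363
rotate P by −φ2: (-0.0886, 0.0396, -0.3114)
  A cos θ + B sin θ = C:  0.2186·cos θ + -0.3114·sin θ = -0.1296
  γ=atan2(-0.3114,0.2186)=-0.9588;  ψ=arccos(-0.3407)=1.9185;  θ2=γ+ψ≈0.9597
φ3=240.0° → target in arm frame (0.0786, 0.0569)
  e−x'=0.0514;  (l²−L²−(e−x')²−y'²−z²)/2L = 0.0514
  γ=atan2(-0.3114,0.0514)=-1.4071;  ψ=arccos(0.1630)=1.4071;  θ3=γ+ψ≈0.0000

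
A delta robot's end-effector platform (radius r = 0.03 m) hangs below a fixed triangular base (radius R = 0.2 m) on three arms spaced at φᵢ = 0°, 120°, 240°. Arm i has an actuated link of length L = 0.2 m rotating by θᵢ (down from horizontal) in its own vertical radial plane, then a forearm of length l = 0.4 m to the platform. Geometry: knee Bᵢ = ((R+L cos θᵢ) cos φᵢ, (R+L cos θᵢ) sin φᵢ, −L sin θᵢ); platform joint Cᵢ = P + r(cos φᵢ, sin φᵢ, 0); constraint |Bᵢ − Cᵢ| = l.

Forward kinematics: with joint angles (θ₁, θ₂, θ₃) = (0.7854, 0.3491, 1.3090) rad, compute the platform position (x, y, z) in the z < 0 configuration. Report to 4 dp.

(0.0176, 0.1413, -0.3732)

arm 1 at φ=0.0°: ρ1 = 0.3114;  centre 1 = (0.3114, 0.0000, -0.1414)
φ2=120.0°: virtual centre (-0.1790, 0.3100, -0.0684), radius l
arm 3 at φ=240.0°: ρ3 = 0.2218;  centre 3 = (-0.1109, -0.1921, -0.1932)
eliminate P² terms by subtracting sphere 1 from 2 and 3
plane₁₂: -0.9808x+0.6200y+0.1460z = 0.0158
det = 0.9003;  x = 0.0142+-0.0090z,  y = 0.0480+-0.2498z
into |P−centre ₁|² = l²: 1.0625z² + 0.2642z + -0.0494 = 0;  Δ = 0.2796;  z = -0.3732 or 0.1245 → z<0 root = -0.3732
x = 0.0176, y = 0.1413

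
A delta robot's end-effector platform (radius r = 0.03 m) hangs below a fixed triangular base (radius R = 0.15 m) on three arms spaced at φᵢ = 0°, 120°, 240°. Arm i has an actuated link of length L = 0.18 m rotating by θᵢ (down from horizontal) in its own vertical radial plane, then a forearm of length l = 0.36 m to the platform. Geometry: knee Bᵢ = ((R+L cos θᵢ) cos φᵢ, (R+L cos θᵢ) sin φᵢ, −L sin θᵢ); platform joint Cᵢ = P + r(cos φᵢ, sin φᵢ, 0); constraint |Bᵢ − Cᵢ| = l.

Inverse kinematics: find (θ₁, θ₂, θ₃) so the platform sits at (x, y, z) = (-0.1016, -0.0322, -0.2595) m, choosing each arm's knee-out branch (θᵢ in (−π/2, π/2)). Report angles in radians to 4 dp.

arm 1 (φ=0.0°): x'=-0.1016, y'=-0.0322
  A=0.2216, B=-0.2595, C=(l²−L²−A²−y'²−z²)/(2L)=-0.0563
  θ1 = atan2(B,A) + arccos(C/0.3412) = 0.8727
arm 2 (φ=120.0°): x'=0.0229, y'=0.1041
  A=0.0971, B=-0.2595, C=(l²−L²−A²−y'²−z²)/(2L)=0.0267
  γ=atan2(-0.2595,0.0971)=-1.2128;  ψ=arccos(0.0962)=1.4744;  θ2=γ+ψ≈0.2616
arm 3 (φ=240.0°): x'=0.0787, y'=-0.0719
  A=0.0413, B=-0.2595, C=(l²−L²−A²−y'²−z²)/(2L)=0.0638
  γ=atan2(-0.2595,0.0413)=-1.4129;  ψ=arccos(0.2430)=1.3254;  θ3=γ+ψ≈-0.0876

θ₁ = 0.8727, θ₂ = 0.2616, θ₃ = -0.0876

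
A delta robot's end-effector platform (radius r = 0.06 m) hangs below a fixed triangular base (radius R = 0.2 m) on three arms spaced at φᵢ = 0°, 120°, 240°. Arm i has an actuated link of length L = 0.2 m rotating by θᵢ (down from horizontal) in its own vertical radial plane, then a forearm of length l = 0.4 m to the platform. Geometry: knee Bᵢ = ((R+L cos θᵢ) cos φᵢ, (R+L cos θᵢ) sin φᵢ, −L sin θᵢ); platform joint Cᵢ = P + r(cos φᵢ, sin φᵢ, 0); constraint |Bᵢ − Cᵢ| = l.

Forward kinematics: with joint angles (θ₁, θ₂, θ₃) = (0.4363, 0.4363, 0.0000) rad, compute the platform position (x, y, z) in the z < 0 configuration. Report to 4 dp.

(-0.0261, -0.0451, -0.2777)

O1 = (0.3213·cos0.0°, 0.3213·sin0.0°, -0.0845) = (0.3213, 0.0000, -0.0845)
φ2=120.0°: virtual centre (-0.1606, 0.2782, -0.0845), radius l
O3 = (0.3400·cos240.0°, 0.3400·sin240.0°, 0.0000) = (-0.1700, -0.2944, 0.0000)
eliminate P² terms by subtracting sphere 1 from 2 and 3
[-0.9638 0.5564 0.0000]·P = 0.0000;  [-0.9825 -0.5889 0.1690]·P = 0.0052
Cramer: x(z) = -0.0026+0.0844z;  y(z) = -0.0045+0.1462z
quadratic in z: (1.0285)z²+(0.1130)z+(-0.0479)=0, √Δ=0.4582 → z ∈ {-0.2777, 0.1678}; z = -0.2777 (taking z<0)
x = -0.0261, y = -0.0451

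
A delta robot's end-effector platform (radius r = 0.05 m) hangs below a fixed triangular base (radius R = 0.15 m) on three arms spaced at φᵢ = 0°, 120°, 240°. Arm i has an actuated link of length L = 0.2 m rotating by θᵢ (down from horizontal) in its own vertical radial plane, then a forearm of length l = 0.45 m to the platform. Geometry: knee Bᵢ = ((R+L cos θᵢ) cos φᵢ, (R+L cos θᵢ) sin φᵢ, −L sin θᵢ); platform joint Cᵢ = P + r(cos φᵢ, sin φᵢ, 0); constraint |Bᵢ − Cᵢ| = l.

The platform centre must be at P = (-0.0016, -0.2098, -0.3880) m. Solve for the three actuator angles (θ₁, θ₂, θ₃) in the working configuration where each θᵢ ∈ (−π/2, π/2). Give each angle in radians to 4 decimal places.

θ₁ = 0.5235, θ₂ = 1.0473, θ₃ = -0.1744

φ1=0.0° → target in arm frame (-0.0016, -0.2098)
  A cos θ + B sin θ = C:  0.1016·cos θ + -0.3880·sin θ = -0.1060
  √(A²+B²)=0.4011;  θ1 = -1.3147+1.8381 ≈ 0.5235
arm 2 (φ=120.0°): x'=-0.1809, y'=0.1063
  A cos θ + B sin θ = C:  0.2809·cos θ + -0.3880·sin θ = -0.1956
  θ2 = atan2(B,A) + arccos(C/0.4790) = 1.0473
arm 3 (φ=240.0°): x'=0.1825, y'=0.1035
  A cos θ + B sin θ = C:  -0.0825·cos θ + -0.3880·sin θ = -0.0139
  γ=atan2(-0.3880,-0.0825)=-1.7803;  ψ=arccos(-0.0351)=1.6059;  θ3=γ+ψ≈-0.1744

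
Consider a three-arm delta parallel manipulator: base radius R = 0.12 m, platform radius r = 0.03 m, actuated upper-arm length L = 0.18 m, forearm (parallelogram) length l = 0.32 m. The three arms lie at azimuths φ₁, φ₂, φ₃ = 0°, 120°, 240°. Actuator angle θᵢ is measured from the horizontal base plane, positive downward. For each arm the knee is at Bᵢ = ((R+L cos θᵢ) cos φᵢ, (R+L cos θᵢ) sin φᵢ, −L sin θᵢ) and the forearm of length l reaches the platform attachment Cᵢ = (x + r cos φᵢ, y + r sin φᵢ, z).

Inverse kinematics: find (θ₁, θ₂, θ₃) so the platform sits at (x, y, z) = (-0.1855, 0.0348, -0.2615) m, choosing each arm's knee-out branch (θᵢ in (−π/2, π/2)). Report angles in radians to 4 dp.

rotate P by −φ1: (-0.1855, 0.0348, -0.2615)
  e−x'=0.2755;  (l²−L²−(e−x')²−y'²−z²)/2L = -0.2097
  √(A²+B²)=0.3798;  θ1 = -0.7593+2.1557 ≈ 1.3963
rotate P by −φ2: (0.1229, 0.1432, -0.2615)
  A=-0.0329, B=-0.2615, C=(l²−L²−A²−y'²−z²)/(2L)=-0.0555
  √(A²+B²)=0.2636;  θ2 = -1.6959+1.7830 ≈ 0.0871
rotate P by −φ3: (0.0626, -0.1780, -0.2615)
  e−x'=0.0274;  (l²−L²−(e−x')²−y'²−z²)/2L = -0.0856
  √(A²+B²)=0.2629;  θ3 = -1.4664+1.9026 ≈ 0.4362

θ₁ = 1.3963, θ₂ = 0.0871, θ₃ = 0.4362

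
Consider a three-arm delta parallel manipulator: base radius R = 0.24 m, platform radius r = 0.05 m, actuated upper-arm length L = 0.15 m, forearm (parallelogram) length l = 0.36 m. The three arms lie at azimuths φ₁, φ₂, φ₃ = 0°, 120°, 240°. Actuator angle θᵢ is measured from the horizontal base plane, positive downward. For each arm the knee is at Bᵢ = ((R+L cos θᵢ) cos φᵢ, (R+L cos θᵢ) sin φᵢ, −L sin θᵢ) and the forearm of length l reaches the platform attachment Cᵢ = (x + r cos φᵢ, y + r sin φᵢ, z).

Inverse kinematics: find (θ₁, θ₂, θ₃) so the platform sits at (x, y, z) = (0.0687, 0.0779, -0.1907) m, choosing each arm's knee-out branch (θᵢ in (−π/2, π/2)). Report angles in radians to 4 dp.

arm 1 (φ=0.0°): x'=0.0687, y'=0.0779
  A=0.1213, B=-0.1907, C=(l²−L²−A²−y'²−z²)/(2L)=0.1665
  √(A²+B²)=0.2260;  θ1 = -1.0043+0.7426 ≈ -0.2617
φ2=120.0° → target in arm frame (0.0331, -0.0984)
  A cos θ + B sin θ = C:  0.1569·cos θ + -0.1907·sin θ = 0.1214
  √(A²+B²)=0.2469;  θ2 = -0.8824+1.0567 ≈ 0.1743
φ3=240.0° → target in arm frame (-0.1018, 0.0205)
  e−x'=0.2918;  (l²−L²−(e−x')²−y'²−z²)/2L = -0.0495
  γ=atan2(-0.1907,0.2918)=-0.5788;  ψ=arccos(-0.1419)=1.7132;  θ3=γ+ψ≈1.1344

θ₁ = -0.2617, θ₂ = 0.1743, θ₃ = 1.1344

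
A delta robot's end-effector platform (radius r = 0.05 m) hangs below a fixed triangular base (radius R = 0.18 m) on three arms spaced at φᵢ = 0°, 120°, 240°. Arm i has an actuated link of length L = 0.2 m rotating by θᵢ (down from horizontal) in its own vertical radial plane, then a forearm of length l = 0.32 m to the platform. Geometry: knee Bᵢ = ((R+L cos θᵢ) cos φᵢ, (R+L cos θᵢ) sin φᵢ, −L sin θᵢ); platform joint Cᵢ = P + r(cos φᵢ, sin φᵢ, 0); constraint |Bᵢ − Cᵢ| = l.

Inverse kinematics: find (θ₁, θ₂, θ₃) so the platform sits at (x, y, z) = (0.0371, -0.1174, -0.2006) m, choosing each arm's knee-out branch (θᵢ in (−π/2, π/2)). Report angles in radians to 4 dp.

rotate P by −φ1: (0.0371, -0.1174, -0.2006)
  A=0.0929, B=-0.2006, C=(l²−L²−A²−y'²−z²)/(2L)=-0.0006
  θ1 = atan2(B,A) + arccos(C/0.2211) = 0.4366
φ2=120.0° → target in arm frame (-0.1202, 0.0266)
  A cos θ + B sin θ = C:  0.2502·cos θ + -0.2006·sin θ = -0.1029
  θ2 = atan2(B,A) + arccos(C/0.3207) = 1.2216
φ3=240.0° → target in arm frame (0.0831, 0.0908)
  A=0.0469, B=-0.2006, C=(l²−L²−A²−y'²−z²)/(2L)=0.0293
  γ=atan2(-0.2006,0.0469)=-1.3412;  ψ=arccos(0.1421)=1.4282;  θ3=γ+ψ≈0.0870

θ₁ = 0.4366, θ₂ = 1.2216, θ₃ = 0.0870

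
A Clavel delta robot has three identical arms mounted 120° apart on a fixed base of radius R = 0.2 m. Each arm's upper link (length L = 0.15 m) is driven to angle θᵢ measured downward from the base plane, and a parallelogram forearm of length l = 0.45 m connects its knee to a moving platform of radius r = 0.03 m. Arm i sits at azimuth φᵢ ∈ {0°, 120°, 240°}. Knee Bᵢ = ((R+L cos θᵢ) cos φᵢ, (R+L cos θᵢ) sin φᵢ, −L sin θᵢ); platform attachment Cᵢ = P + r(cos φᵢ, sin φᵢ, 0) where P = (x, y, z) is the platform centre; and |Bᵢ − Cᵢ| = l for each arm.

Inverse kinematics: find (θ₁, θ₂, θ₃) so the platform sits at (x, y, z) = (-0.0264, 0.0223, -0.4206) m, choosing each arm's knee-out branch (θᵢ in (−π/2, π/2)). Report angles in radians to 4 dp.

θ₁ = 0.6982, θ₂ = 0.4363, θ₃ = 0.6107

arm 1 (φ=0.0°): x'=-0.0264, y'=0.0223
  A cos θ + B sin θ = C:  0.1964·cos θ + -0.4206·sin θ = -0.1199
  √(A²+B²)=0.4642;  θ1 = -1.1339+1.8321 ≈ 0.6982
φ2=120.0° → target in arm frame (0.0325, 0.0117)
  e−x'=0.1375;  (l²−L²−(e−x')²−y'²−z²)/2L = -0.0531
  √(A²+B²)=0.4425;  θ2 = -1.2549+1.6912 ≈ 0.4363
φ3=240.0° → target in arm frame (-0.0061, -0.0340)
  e−x'=0.1761;  (l²−L²−(e−x')²−y'²−z²)/2L = -0.0969
  γ=atan2(-0.4206,0.1761)=-1.1743;  ψ=arccos(-0.2126)=1.7850;  θ3=γ+ψ≈0.6107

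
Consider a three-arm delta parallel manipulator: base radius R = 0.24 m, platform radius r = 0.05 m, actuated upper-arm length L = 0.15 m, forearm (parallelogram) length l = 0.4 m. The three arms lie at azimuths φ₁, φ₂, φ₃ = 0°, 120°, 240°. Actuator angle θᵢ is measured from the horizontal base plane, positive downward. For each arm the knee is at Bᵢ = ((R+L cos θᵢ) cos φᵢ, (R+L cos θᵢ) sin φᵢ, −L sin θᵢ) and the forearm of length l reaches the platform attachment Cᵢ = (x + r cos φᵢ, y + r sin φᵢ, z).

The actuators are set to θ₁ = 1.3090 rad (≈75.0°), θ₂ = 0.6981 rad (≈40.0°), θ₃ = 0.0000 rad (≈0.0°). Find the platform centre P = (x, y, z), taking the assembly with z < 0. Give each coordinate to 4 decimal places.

arm 1 at φ=0.0°: ρ1 = 0.2288;  S1 = (0.2288, 0.0000, -0.1449)
φ2=120.0°: virtual centre (-0.1525, 0.2641, -0.0964), radius l
S3 = (0.3400·cos240.0°, 0.3400·sin240.0°, 0.0000) = (-0.1700, -0.2944, 0.0000)
|S₂|²−|S₁|² = 0.0289;  |S₃|²−|S₁|² = 0.0422
[-0.7626 0.5281 0.0969]·P = 0.0289;  [-0.7976 -0.5889 0.2898]·P = 0.0422
det = 0.8703;  x = -0.0452+0.2414z,  y = -0.0105+0.1650z
sphere 1 gives Az²+Bz+C=0 with A=1.0855, B=0.1540, C=-0.0638;  B²−4AC=0.3008;  roots -0.3235, 0.1817;  negative root z = -0.3235
x = -0.1233, y = -0.0639

(-0.1233, -0.0639, -0.3235)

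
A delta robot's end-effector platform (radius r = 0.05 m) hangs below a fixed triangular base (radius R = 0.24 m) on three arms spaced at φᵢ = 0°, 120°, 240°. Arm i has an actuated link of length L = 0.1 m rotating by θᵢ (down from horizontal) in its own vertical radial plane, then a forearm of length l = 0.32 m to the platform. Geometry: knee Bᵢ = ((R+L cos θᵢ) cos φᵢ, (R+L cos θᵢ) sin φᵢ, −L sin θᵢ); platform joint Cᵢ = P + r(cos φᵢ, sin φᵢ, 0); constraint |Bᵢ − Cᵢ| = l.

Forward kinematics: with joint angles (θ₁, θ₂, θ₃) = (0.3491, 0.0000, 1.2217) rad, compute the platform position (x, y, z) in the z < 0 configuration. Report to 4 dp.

(0.0238, 0.0732, -0.2055)

φ1=0.0°: virtual centre (0.2840, 0.0000, -0.0342), radius l
arm 2 at φ=120.0°: e+L cos θ2 = 0.2900;  O2 = (-0.1450, 0.2511, 0.0000)
arm 3 at φ=240.0°: e+L cos θ3 = 0.2242;  O3 = (-0.1121, -0.1942, -0.0940)
eliminate P² terms by subtracting sphere 1 from 2 and 3
[-0.8579 0.5023 0.0684]·P = 0.0023;  [-0.7921 -0.3883 -0.1195]·P = -0.0227
Cramer: x(z) = 0.0144-0.0458z;  y(z) = 0.0291-0.2144z
into |P−O₁|² = l²: 1.0481z² + 0.0806z + -0.0277 = 0;  Δ = 0.1227;  z = -0.2055 or 0.1286 → z<0 root = -0.2055
x = 0.0238, y = 0.0732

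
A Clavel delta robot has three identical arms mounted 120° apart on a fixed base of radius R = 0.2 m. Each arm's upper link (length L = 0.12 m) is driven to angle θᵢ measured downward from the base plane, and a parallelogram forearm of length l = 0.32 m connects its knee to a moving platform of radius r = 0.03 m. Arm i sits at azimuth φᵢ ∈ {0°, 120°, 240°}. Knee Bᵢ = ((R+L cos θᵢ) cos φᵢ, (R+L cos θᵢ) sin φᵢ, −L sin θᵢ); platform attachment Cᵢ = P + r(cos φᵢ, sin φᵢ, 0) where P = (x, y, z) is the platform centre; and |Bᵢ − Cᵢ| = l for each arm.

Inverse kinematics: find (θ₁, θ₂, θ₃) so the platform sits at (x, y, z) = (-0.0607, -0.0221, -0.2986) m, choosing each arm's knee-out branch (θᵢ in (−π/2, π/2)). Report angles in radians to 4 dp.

θ₁ = 1.3087, θ₂ = 0.8730, θ₃ = 0.6108

φ1=0.0° → target in arm frame (-0.0607, -0.0221)
  e−x'=0.2307;  (l²−L²−(e−x')²−y'²−z²)/2L = -0.2286
  γ=atan2(-0.2986,0.2307)=-0.9130;  ψ=arccos(-0.6059)=2.2217;  θ1=γ+ψ≈1.3087
φ2=120.0° → target in arm frame (0.0112, 0.0636)
  A=0.1588, B=-0.2986, C=(l²−L²−A²−y'²−z²)/(2L)=-0.1268
  γ=atan2(-0.2986,0.1588)=-1.0821;  ψ=arccos(-0.3748)=1.9550;  θ2=γ+ψ≈0.8730
rotate P by −φ3: (0.0495, -0.0415, -0.2986)
  A=0.1205, B=-0.2986, C=(l²−L²−A²−y'²−z²)/(2L)=-0.0725
  √(A²+B²)=0.3220;  θ3 = -1.1872+1.7980 ≈ 0.6108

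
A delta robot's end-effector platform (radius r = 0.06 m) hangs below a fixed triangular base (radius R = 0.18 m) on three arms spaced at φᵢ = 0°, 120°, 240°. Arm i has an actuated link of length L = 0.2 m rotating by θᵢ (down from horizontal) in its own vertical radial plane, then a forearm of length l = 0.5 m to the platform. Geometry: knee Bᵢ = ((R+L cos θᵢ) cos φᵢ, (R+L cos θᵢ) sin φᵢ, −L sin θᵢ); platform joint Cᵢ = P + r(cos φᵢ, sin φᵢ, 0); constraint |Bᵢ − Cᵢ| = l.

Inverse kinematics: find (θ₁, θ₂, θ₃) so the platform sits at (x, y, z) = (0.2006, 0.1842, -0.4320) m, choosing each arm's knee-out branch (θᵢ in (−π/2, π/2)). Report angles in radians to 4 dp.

arm 1 (φ=0.0°): x'=0.2006, y'=0.1842
  e−x'=-0.0806;  (l²−L²−(e−x')²−y'²−z²)/2L = -0.0426
  √(A²+B²)=0.4395;  θ1 = -1.7552+1.6679 ≈ -0.0873
arm 2 (φ=120.0°): x'=0.0592, y'=-0.2658
  A cos θ + B sin θ = C:  0.0608·cos θ + -0.4320·sin θ = -0.1275
  γ=atan2(-0.4320,0.0608)=-1.4310;  ψ=arccos(-0.2922)=1.8673;  θ2=γ+ψ≈0.4362
rotate P by −φ3: (-0.2598, 0.0816, -0.4320)
  A=0.3798, B=-0.4320, C=(l²−L²−A²−y'²−z²)/(2L)=-0.3189
  θ3 = atan2(B,A) + arccos(C/0.5752) = 1.3088

θ₁ = -0.0873, θ₂ = 0.4362, θ₃ = 1.3088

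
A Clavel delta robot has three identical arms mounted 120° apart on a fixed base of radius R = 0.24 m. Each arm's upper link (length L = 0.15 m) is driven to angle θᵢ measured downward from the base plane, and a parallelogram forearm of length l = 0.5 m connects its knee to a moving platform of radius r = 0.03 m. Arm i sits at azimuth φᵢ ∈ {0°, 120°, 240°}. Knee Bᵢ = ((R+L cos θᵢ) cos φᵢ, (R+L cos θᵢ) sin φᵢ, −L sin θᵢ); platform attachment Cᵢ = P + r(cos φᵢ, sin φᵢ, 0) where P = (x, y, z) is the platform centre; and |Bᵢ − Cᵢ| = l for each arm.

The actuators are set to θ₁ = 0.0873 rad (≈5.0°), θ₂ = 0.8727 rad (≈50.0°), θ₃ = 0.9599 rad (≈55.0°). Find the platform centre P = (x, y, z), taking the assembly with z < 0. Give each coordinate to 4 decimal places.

(0.1175, 0.0122, -0.4505)

arm 1 at φ=0.0°: ρ1 = 0.3594;  O1 = (0.3594, 0.0000, -0.0131)
O2 = (0.3064·cos120.0°, 0.3064·sin120.0°, -0.1149) = (-0.1532, 0.2654, -0.1149)
O3 = (0.2960·cos240.0°, 0.2960·sin240.0°, -0.1229) = (-0.1480, -0.2564, -0.1229)
|O₂|²−|O₁|² = -0.0223;  |O₃|²−|O₁|² = -0.0266
[-1.0253 0.5307 -0.2037]·P = -0.0223;  [-1.0149 -0.5128 -0.2196]·P = -0.0266
det = 1.0643;  x = 0.0240+-0.2076z,  y = 0.0044+-0.0173z
quadratic in z: (1.0434)z²+(0.1653)z+(-0.1373)=0, √Δ=0.7748 → z ∈ {-0.4505, 0.2921}; z = -0.4505 (taking z<0)
x = 0.1175, y = 0.0122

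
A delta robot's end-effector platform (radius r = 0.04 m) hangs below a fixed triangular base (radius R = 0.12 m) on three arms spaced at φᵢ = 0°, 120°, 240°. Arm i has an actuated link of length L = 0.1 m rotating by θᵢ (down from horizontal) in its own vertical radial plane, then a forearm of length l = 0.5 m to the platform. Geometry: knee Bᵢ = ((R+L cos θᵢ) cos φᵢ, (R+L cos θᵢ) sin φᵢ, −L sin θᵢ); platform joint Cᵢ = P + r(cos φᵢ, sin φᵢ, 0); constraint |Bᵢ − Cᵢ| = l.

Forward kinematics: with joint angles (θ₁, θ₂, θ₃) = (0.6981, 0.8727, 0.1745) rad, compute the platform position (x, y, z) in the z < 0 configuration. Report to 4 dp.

O1 = (0.1566·cos0.0°, 0.1566·sin0.0°, -0.0643) = (0.1566, 0.0000, -0.0643)
O2 = (0.1443·cos120.0°, 0.1443·sin120.0°, -0.0766) = (-0.0721, 0.1249, -0.0766)
φ3=240.0°: virtual centre (-0.0892, -0.1546, -0.0174), radius l
|O₂|²−|O₁|² = -0.0020;  |O₃|²−|O₁|² = 0.0035
plane₁₂: -0.4575x+0.2499y+-0.0247z = -0.0020
Cramer: x(z) = -0.0010+0.0599z;  y(z) = -0.0097+0.2083z
sphere 1 gives Az²+Bz+C=0 with A=1.0470, B=0.1056, C=-0.2209;  B²−4AC=0.9364;  roots -0.5126, 0.4117;  negative root z = -0.5126
x = -0.0317, y = -0.1165

(-0.0317, -0.1165, -0.5126)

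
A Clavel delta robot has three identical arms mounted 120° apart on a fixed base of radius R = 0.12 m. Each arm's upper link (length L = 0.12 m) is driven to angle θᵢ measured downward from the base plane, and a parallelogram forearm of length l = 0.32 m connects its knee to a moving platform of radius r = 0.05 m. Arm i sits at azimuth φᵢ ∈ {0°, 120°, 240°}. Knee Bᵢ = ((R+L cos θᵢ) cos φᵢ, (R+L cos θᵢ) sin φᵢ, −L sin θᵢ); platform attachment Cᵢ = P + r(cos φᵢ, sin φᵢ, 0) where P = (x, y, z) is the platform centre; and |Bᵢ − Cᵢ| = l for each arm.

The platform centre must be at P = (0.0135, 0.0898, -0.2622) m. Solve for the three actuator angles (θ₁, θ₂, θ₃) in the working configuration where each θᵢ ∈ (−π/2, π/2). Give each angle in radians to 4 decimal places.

θ₁ = 0.0877, θ₂ = -0.2617, θ₃ = 0.6110

rotate P by −φ1: (0.0135, 0.0898, -0.2622)
  A cos θ + B sin θ = C:  0.0565·cos θ + -0.2622·sin θ = 0.0333
  √(A²+B²)=0.2682;  θ1 = -1.3586+1.4463 ≈ 0.0877
rotate P by −φ2: (0.0710, -0.0566, -0.2622)
  A cos θ + B sin θ = C:  -0.0010·cos θ + -0.2622·sin θ = 0.0669
  √(A²+B²)=0.2622;  θ2 = -1.5747+1.3129 ≈ -0.2617
arm 3 (φ=240.0°): x'=-0.0845, y'=-0.0332
  A cos θ + B sin θ = C:  0.1545·cos θ + -0.2622·sin θ = -0.0239
  √(A²+B²)=0.3043;  θ3 = -1.0383+1.6493 ≈ 0.6110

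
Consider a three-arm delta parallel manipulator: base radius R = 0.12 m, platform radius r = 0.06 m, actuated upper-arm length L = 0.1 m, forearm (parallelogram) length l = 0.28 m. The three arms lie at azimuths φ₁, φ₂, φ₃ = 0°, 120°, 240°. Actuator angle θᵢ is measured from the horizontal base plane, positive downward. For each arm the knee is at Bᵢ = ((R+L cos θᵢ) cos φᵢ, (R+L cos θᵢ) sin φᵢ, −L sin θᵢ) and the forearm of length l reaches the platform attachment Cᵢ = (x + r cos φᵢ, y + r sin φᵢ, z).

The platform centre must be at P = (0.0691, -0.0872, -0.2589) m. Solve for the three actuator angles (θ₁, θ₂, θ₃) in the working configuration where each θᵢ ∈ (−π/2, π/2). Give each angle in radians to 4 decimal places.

θ₁ = 0.0871, θ₂ = 1.0468, θ₃ = 0.2612

rotate P by −φ1: (0.0691, -0.0872, -0.2589)
  e−x'=-0.0091;  (l²−L²−(e−x')²−y'²−z²)/2L = -0.0316
  γ=atan2(-0.2589,-0.0091)=-1.6059;  ψ=arccos(-0.1219)=1.6930;  θ1=γ+ψ≈0.0871
φ2=120.0° → target in arm frame (-0.1101, -0.0162)
  e−x'=0.1701;  (l²−L²−(e−x')²−y'²−z²)/2L = -0.1391
  θ2 = atan2(B,A) + arccos(C/0.3098) = 1.0468
rotate P by −φ3: (0.0410, 0.1034, -0.2589)
  A=0.0190, B=-0.2589, C=(l²−L²−A²−y'²−z²)/(2L)=-0.0485
  √(A²+B²)=0.2596;  θ3 = -1.4974+1.7586 ≈ 0.2612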